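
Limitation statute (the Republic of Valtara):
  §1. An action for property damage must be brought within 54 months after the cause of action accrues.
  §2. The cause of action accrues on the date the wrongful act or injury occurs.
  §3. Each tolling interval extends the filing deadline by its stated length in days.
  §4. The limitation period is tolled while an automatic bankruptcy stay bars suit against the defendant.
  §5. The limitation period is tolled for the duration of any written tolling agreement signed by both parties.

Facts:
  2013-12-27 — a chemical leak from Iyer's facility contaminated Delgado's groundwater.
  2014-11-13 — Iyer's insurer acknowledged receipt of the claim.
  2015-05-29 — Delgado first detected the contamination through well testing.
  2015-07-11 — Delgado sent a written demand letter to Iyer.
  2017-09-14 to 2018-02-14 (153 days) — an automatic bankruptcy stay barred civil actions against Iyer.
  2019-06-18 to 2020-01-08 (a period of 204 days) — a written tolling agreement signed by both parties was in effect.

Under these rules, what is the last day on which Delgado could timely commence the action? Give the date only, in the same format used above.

The claim accrued on 2013-12-27, when the wrongful act occurred; under the stated occurrence rule the 2015-05-29 discovery does not delay accrual.
54 months from 2013-12-27 is 2018-06-27.
The automatic bankruptcy stay from 2017-09-14 to 2018-02-14 tolled the period for 153 days, extending the deadline to 2018-11-27.
The written tolling agreement starting 2019-06-18 came too late — the period had run on 2018-11-27 — and so does not extend the deadline.
The other events in the timeline have no effect on the limitation period under the stated rules.

2018-11-27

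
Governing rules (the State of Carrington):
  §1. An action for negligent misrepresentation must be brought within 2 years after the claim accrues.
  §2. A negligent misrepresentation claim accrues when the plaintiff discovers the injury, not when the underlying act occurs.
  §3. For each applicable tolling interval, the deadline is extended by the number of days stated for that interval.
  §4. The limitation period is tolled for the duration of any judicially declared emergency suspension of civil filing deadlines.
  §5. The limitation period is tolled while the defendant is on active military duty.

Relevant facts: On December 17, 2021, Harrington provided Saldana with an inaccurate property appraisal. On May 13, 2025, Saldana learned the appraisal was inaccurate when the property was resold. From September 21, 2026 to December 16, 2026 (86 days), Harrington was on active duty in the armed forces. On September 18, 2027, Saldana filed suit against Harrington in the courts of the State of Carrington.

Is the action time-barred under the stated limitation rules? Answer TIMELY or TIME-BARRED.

TIME-BARRED

Accrual is tied to discovery, so the period began on May 13, 2025 rather than on December 17, 2021 when the act occurred.
Adding the 2 years base period to May 13, 2025 gives a deadline of May 13, 2027, before any tolling.
The defendant's active military service from September 21, 2026 to December 16, 2026 tolled the period for 86 days, extending the deadline to August 7, 2027.
Filing on September 18, 2027 missed the August 7, 2027 deadline — the action is time-barred.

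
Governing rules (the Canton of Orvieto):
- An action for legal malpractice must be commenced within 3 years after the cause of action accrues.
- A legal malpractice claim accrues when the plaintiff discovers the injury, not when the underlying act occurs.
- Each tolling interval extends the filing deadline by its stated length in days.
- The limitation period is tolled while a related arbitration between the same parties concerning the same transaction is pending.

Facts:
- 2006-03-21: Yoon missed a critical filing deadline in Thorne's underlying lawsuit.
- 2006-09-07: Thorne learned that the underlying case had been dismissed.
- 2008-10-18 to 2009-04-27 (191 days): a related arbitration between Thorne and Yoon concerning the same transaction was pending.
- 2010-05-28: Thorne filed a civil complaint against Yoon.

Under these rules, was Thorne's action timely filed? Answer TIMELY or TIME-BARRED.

TIME-BARRED

Accrual is tied to discovery, so the period began on 2006-09-07 rather than on 2006-03-21 when the act occurred.
Adding the 3 years base period to 2006-09-07 gives a deadline of 2009-09-07, before any tolling.
The period was tolled for 191 days by the pending related arbitration (2008-10-18 to 2009-04-27), pushing the deadline to 2010-03-17.
Filing on 2010-05-28 missed the 2010-03-17 deadline — the action is time-barred.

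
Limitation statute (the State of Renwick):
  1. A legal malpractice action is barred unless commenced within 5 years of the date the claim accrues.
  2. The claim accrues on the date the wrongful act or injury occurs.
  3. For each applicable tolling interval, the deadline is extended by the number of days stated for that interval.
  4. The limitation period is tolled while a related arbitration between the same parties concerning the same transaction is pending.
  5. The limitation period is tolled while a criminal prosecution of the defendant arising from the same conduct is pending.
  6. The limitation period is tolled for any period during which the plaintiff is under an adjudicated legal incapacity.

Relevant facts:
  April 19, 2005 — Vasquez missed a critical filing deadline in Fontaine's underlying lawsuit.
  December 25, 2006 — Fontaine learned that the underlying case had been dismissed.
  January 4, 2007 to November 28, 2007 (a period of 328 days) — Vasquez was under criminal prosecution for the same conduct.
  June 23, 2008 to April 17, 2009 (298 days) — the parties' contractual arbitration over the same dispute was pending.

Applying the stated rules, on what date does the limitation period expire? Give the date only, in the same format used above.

January 5, 2012

The claim accrued on April 19, 2005, when the wrongful act occurred; under the stated occurrence rule the December 25, 2006 discovery does not delay accrual.
The untolled deadline — 5 years after April 19, 2005 — is April 19, 2010.
The pending criminal prosecution from January 4, 2007 to November 28, 2007 tolled the period for 328 days, extending the deadline to March 13, 2011.
The pending related arbitration from June 23, 2008 to April 17, 2009 tolled the period for 298 days, extending the deadline to January 5, 2012.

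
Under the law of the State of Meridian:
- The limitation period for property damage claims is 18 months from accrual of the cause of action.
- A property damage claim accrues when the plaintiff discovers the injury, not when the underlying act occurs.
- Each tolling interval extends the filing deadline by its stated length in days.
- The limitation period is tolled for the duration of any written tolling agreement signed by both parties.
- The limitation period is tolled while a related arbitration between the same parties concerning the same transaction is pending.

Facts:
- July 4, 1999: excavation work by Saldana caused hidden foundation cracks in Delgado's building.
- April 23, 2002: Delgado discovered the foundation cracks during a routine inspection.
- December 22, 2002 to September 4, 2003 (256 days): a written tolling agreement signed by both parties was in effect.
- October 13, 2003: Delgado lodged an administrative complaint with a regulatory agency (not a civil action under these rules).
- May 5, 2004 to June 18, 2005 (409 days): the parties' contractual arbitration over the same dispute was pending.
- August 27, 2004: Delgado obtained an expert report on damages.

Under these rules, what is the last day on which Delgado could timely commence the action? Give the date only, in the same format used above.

August 18, 2005

Accrual is tied to discovery, so the period began on April 23, 2002 rather than on July 4, 1999 when the act occurred.
The untolled deadline — 18 months after April 23, 2002 — is October 23, 2003.
The period was tolled for 256 days by the written tolling agreement (December 22, 2002 to September 4, 2003), pushing the deadline to July 5, 2004.
The period was tolled for 409 days by the pending related arbitration (May 5, 2004 to June 18, 2005), pushing the deadline to August 18, 2005.
Nothing else in the chronology tolls or restarts the period.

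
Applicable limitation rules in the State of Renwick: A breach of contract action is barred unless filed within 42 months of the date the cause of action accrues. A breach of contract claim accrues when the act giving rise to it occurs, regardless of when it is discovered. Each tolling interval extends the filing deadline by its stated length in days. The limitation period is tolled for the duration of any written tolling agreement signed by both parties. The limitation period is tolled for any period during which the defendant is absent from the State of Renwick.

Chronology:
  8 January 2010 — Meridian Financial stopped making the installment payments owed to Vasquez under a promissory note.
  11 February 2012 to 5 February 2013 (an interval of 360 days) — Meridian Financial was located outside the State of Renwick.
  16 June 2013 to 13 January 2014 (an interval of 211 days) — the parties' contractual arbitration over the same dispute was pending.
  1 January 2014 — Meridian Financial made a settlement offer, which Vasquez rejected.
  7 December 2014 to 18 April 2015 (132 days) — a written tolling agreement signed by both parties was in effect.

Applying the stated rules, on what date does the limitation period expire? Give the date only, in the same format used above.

3 July 2014

The cause of action accrued on 8 January 2010, the date of the act.
Adding the 42 months base period to 8 January 2010 gives a deadline of 8 July 2013, before any tolling.
The period was tolled for 360 days by the defendant's absence from the jurisdiction (11 February 2012 to 5 February 2013), pushing the deadline to 3 July 2014.
The written tolling agreement from 7 December 2014 to 18 April 2015 began after the period had already run on 3 July 2014, so it has no tolling effect.
Although a pending arbitration ran from 16 June 2013 to 13 January 2014, the stated rules do not make that a tolling event, so it is disregarded.
None of the other events listed affects the running of the period under the stated rules.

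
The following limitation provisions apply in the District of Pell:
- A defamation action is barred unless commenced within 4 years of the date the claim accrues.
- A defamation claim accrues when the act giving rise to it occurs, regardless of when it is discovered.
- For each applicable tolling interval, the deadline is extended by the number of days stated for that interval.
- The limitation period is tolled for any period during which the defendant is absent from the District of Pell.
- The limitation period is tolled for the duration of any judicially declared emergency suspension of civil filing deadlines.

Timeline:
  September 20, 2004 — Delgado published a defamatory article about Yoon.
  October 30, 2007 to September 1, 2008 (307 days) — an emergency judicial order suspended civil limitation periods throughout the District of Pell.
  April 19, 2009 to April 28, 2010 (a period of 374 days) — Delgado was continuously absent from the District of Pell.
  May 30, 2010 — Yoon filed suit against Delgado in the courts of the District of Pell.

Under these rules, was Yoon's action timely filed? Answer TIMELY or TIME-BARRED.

TIMELY

The limitation period began to run on September 20, 2004.
4 years from September 20, 2004 is September 20, 2008.
Because the emergency suspension of filing deadlines ran from October 30, 2007 to September 1, 2008, the deadline is extended by 307 days to July 24, 2009.
Because the defendant's absence from the jurisdiction ran from April 19, 2009 to April 28, 2010, the deadline is extended by 374 days to August 2, 2010.
Yoon filed on May 30, 2010, before the August 2, 2010 deadline, so the action is timely.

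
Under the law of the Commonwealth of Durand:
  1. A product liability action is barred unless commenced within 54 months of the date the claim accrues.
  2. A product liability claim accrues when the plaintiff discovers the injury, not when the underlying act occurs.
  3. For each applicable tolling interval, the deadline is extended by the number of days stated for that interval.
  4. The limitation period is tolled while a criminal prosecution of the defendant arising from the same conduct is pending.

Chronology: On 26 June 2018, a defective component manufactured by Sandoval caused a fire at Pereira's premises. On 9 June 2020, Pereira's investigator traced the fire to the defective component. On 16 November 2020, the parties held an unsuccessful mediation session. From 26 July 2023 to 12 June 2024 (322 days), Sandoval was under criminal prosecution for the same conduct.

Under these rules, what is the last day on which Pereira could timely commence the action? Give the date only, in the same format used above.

Under the discovery rule, the claim accrued on 9 June 2020, when Pereira discovered the injury — not on the 26 June 2018 date of the underlying act.
54 months from 9 June 2020 is 9 December 2024.
Because the pending criminal prosecution ran from 26 July 2023 to 12 June 2024, the deadline is extended by 322 days to 27 October 2025.
The other events in the timeline have no effect on the limitation period under the stated rules.

27 October 2025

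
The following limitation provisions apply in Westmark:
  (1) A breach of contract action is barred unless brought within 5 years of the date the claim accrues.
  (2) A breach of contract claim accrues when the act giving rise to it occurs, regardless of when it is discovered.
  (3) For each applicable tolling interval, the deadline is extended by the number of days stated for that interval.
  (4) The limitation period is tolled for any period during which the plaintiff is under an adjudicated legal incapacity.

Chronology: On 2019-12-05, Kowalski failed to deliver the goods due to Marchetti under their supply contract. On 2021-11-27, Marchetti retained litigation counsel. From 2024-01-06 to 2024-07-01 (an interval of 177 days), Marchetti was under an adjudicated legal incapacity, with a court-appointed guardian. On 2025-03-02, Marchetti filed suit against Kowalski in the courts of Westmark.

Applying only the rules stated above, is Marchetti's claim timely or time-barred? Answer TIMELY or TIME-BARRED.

The limitation period began to run on 2019-12-05.
5 years from 2019-12-05 is 2024-12-05.
Because the plaintiff's legal incapacity ran from 2024-01-06 to 2024-07-01, the deadline is extended by 177 days to 2025-05-31.
Nothing else in the chronology tolls or restarts the period.
The 2025-03-02 filing precedes the 2025-05-31 deadline; the claim is timely.

TIMELY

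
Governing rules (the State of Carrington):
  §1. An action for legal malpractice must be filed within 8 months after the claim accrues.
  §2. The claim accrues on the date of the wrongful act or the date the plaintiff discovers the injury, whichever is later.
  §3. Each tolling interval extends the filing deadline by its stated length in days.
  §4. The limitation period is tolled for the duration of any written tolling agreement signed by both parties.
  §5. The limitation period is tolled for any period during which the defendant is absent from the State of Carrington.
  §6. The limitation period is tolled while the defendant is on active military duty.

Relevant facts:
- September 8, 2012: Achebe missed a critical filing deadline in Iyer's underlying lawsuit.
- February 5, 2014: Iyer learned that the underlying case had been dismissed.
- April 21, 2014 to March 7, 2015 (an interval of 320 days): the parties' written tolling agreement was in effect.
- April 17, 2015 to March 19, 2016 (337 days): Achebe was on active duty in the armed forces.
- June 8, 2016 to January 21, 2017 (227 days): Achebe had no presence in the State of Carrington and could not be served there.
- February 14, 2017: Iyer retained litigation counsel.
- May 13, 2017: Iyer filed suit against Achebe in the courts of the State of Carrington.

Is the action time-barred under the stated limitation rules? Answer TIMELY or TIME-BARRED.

TIME-BARRED

Because discovery on February 5, 2014 post-dates the September 8, 2012 act, accrual under the later-of rule falls on February 5, 2014.
Adding the 8 months base period to February 5, 2014 gives a deadline of October 5, 2014, before any tolling.
The written tolling agreement from April 21, 2014 to March 7, 2015 tolled the period for 320 days, extending the deadline to August 21, 2015.
Because the defendant's active military service ran from April 17, 2015 to March 19, 2016, the deadline is extended by 337 days to July 23, 2016.
The period was tolled for 227 days by the defendant's absence from the jurisdiction (June 8, 2016 to January 21, 2017), pushing the deadline to March 7, 2017.
The other events in the timeline have no effect on the limitation period under the stated rules.
Filing on May 13, 2017 missed the March 7, 2017 deadline — the action is time-barred.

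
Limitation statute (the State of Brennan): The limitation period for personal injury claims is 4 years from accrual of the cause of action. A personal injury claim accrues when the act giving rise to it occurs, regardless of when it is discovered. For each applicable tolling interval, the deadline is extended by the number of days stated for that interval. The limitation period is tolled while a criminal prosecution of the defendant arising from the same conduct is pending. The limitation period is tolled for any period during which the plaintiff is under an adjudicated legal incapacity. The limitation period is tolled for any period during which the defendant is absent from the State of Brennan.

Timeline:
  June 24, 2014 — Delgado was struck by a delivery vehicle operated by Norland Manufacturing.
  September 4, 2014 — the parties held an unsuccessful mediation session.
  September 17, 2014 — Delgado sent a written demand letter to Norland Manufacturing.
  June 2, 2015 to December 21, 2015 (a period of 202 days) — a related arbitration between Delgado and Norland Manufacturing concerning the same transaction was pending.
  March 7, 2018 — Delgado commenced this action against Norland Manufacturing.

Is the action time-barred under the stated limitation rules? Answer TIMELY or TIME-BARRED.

TIMELY

The cause of action accrued on June 24, 2014, the date of the act.
4 years from June 24, 2014 is June 24, 2018.
The pending related arbitration from June 2, 2015 to December 21, 2015 does not toll the period, because no stated rule makes a pending arbitration a tolling event.
None of the other events listed affects the running of the period under the stated rules.
Filing on March 7, 2018 beat the June 24, 2018 deadline — the action is timely.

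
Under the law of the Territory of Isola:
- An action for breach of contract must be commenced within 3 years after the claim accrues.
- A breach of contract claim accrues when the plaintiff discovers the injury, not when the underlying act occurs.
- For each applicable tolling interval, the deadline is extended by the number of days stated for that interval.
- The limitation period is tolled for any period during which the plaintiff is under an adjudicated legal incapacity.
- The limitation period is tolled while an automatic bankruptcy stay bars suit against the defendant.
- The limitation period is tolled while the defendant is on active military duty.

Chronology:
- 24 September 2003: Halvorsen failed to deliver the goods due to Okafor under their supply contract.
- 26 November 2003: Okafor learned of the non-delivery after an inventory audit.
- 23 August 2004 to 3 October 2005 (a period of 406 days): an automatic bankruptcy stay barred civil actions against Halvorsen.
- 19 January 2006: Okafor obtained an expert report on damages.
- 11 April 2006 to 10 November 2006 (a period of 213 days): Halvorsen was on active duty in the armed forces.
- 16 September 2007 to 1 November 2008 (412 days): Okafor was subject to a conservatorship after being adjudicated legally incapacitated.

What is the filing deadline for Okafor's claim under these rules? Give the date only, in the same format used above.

22 September 2009

Accrual is tied to discovery, so the period began on 26 November 2003 rather than on 24 September 2003 when the act occurred.
3 years from 26 November 2003 is 26 November 2006.
The automatic bankruptcy stay from 23 August 2004 to 3 October 2005 tolled the period for 406 days, extending the deadline to 6 January 2008.
The period was tolled for 213 days by the defendant's active military service (11 April 2006 to 10 November 2006), pushing the deadline to 6 August 2008.
The plaintiff's legal incapacity from 16 September 2007 to 1 November 2008 tolled the period for 412 days, extending the deadline to 22 September 2009.
The other events in the timeline have no effect on the limitation period under the stated rules.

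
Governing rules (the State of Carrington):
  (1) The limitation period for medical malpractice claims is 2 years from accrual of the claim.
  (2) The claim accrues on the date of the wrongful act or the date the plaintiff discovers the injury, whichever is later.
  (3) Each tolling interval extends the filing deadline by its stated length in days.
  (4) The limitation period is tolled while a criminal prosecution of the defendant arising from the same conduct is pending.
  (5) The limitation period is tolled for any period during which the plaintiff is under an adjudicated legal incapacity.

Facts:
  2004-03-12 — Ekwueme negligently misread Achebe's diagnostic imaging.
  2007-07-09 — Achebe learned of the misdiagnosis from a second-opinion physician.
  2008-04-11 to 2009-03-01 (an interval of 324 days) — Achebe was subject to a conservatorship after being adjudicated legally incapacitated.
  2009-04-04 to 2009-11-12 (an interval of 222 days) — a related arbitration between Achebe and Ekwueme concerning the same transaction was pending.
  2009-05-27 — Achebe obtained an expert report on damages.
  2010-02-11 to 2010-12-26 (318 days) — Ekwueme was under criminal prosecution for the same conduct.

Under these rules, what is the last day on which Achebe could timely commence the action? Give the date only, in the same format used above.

Because discovery on 2007-07-09 post-dates the 2004-03-12 act, accrual under the later-of rule falls on 2007-07-09.
The untolled deadline — 2 years after 2007-07-09 — is 2009-07-09.
Because the plaintiff's legal incapacity ran from 2008-04-11 to 2009-03-01, the deadline is extended by 324 days to 2010-05-29.
Because the pending criminal prosecution ran from 2010-02-11 to 2010-12-26, the deadline is extended by 318 days to 2011-04-12.
Although a pending arbitration ran from 2009-04-04 to 2009-11-12, the stated rules do not make that a tolling event, so it is disregarded.
None of the other events listed affects the running of the period under the stated rules.

2011-04-12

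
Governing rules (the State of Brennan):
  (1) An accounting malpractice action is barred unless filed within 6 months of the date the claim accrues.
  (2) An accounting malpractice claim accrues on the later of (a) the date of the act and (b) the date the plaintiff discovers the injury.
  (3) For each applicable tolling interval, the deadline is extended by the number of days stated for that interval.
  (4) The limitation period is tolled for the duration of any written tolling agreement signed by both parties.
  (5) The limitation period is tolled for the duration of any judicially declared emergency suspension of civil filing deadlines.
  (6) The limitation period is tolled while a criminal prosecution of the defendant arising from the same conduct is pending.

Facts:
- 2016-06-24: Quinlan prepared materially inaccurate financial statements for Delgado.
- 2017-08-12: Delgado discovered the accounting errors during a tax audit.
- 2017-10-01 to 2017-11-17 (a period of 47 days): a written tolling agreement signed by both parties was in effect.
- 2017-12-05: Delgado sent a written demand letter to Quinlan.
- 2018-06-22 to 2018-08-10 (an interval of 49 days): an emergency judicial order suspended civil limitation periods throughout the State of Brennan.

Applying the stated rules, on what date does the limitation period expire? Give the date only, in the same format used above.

Because discovery on 2017-08-12 post-dates the 2016-06-24 act, accrual under the later-of rule falls on 2017-08-12.
The untolled deadline — 6 months after 2017-08-12 — is 2018-02-12.
Because the written tolling agreement ran from 2017-10-01 to 2017-11-17, the deadline is extended by 47 days to 2018-03-31.
The emergency suspension of filing deadlines starting 2018-06-22 came too late — the period had run on 2018-03-31 — and so does not extend the deadline.
None of the other events listed affects the running of the period under the stated rules.

2018-03-31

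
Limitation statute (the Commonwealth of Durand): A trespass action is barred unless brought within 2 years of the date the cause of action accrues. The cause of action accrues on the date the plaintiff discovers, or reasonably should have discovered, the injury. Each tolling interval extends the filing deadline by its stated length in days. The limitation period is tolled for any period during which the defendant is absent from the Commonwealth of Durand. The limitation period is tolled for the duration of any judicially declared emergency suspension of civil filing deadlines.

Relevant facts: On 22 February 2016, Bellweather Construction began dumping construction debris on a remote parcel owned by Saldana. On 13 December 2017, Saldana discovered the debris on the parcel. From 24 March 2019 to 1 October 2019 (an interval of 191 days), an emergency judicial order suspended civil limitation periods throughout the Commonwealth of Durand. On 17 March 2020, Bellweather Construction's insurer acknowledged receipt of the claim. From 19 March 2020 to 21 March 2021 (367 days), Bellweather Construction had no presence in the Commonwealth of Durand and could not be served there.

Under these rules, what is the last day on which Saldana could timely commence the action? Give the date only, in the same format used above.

Under the discovery rule, the claim accrued on 13 December 2017, when Saldana discovered the injury — not on the 22 February 2016 date of the underlying act.
2 years from 13 December 2017 is 13 December 2019.
Because the emergency suspension of filing deadlines ran from 24 March 2019 to 1 October 2019, the deadline is extended by 191 days to 21 June 2020.
The period was tolled for 367 days by the defendant's absence from the jurisdiction (19 March 2020 to 21 March 2021), pushing the deadline to 23 June 2021.
None of the other events listed affects the running of the period under the stated rules.

23 June 2021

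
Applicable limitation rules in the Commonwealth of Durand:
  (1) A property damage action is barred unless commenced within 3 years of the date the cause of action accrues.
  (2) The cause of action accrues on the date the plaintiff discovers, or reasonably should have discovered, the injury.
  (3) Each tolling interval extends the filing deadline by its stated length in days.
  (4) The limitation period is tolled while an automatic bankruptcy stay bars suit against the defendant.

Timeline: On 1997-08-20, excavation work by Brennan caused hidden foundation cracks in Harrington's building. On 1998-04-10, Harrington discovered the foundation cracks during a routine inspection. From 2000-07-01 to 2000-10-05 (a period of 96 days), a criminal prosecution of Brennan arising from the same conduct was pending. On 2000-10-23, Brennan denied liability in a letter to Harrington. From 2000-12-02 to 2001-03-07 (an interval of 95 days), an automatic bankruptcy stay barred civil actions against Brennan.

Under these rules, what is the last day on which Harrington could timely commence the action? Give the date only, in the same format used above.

2001-07-14

The claim did not accrue until Harrington discovered the injury on 1998-04-10; the 1997-08-20 act date does not start the clock under the stated rule.
3 years from 1998-04-10 is 2001-04-10.
The automatic bankruptcy stay from 2000-12-02 to 2001-03-07 tolled the period for 95 days, extending the deadline to 2001-07-14.
The pending criminal prosecution from 2000-07-01 to 2000-10-05 does not toll the period, because no stated rule makes a criminal prosecution a tolling event.
None of the other events listed affects the running of the period under the stated rules.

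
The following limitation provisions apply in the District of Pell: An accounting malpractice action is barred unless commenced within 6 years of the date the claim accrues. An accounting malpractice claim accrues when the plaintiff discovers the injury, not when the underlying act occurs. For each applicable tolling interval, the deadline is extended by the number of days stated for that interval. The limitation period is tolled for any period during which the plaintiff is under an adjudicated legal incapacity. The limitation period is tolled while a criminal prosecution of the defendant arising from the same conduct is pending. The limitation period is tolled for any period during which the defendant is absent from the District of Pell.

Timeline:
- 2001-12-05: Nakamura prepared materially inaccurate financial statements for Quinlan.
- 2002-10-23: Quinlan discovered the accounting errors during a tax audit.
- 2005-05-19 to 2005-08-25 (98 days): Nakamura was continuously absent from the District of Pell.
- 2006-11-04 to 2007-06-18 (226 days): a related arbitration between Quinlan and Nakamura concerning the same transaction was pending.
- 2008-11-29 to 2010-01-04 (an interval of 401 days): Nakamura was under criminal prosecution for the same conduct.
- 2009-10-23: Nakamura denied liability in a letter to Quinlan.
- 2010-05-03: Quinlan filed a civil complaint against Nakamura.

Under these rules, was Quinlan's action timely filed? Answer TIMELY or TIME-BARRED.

TIME-BARRED

The claim did not accrue until Quinlan discovered the injury on 2002-10-23; the 2001-12-05 act date does not start the clock under the stated rule.
Adding the 6 years base period to 2002-10-23 gives a deadline of 2008-10-23, before any tolling.
Because the defendant's absence from the jurisdiction ran from 2005-05-19 to 2005-08-25, the deadline is extended by 98 days to 2009-01-29.
The period was tolled for 401 days by the pending criminal prosecution (2008-11-29 to 2010-01-04), pushing the deadline to 2010-03-06.
Although a pending arbitration ran from 2006-11-04 to 2007-06-18, the stated rules do not make that a tolling event, so it is disregarded.
None of the other events listed affects the running of the period under the stated rules.
Filing on 2010-05-03 missed the 2010-03-06 deadline — the action is time-barred.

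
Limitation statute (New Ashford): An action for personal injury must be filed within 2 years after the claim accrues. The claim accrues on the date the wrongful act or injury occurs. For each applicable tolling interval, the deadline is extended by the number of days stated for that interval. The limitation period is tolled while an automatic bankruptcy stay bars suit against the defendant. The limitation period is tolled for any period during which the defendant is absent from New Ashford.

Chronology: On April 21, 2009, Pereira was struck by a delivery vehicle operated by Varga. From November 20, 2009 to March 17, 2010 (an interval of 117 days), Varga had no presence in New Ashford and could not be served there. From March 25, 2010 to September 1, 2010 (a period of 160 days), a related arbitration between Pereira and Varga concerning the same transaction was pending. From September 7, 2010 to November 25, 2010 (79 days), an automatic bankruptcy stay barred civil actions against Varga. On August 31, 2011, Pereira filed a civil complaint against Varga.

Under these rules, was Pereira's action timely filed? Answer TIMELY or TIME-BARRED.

TIMELY

The claim accrued on April 21, 2009, when the wrongful act occurred.
The untolled deadline — 2 years after April 21, 2009 — is April 21, 2011.
The defendant's absence from the jurisdiction from November 20, 2009 to March 17, 2010 tolled the period for 117 days, extending the deadline to August 16, 2011.
The automatic bankruptcy stay from September 7, 2010 to November 25, 2010 tolled the period for 79 days, extending the deadline to November 3, 2011.
The pending related arbitration from March 25, 2010 to September 1, 2010 does not toll the period, because no stated rule makes a pending arbitration a tolling event.
The August 31, 2011 filing precedes the November 3, 2011 deadline; the claim is timely.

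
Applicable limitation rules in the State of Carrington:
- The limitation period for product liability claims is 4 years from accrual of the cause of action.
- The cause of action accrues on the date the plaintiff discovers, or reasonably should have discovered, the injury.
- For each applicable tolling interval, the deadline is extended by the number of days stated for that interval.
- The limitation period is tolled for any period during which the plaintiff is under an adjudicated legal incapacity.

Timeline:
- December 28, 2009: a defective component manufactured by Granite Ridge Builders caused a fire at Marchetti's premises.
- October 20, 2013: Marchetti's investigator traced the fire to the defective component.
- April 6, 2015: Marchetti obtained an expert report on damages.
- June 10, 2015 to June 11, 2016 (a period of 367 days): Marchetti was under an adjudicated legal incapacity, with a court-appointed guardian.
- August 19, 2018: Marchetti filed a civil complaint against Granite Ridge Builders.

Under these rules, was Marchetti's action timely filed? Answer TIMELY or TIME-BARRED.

TIMELY

Under the discovery rule, the claim accrued on October 20, 2013, when Marchetti discovered the injury — not on the December 28, 2009 date of the underlying act.
Adding the 4 years base period to October 20, 2013 gives a deadline of October 20, 2017, before any tolling.
Because the plaintiff's legal incapacity ran from June 10, 2015 to June 11, 2016, the deadline is extended by 367 days to October 22, 2018.
The other events in the timeline have no effect on the limitation period under the stated rules.
The August 19, 2018 filing precedes the October 22, 2018 deadline; the claim is timely.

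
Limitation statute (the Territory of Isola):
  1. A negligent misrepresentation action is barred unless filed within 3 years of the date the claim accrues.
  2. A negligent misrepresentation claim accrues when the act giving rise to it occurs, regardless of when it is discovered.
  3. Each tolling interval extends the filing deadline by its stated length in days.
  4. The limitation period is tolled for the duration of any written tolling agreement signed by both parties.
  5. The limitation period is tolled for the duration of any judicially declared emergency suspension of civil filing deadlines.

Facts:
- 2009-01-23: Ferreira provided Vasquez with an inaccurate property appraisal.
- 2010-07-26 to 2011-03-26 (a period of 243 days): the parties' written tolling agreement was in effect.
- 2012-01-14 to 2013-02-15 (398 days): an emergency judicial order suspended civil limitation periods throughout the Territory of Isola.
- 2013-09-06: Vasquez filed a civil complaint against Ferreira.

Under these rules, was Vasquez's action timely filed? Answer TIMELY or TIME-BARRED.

TIMELY

The claim accrued on 2009-01-23, the date of the act.
Adding the 3 years base period to 2009-01-23 gives a deadline of 2012-01-23, before any tolling.
The period was tolled for 243 days by the written tolling agreement (2010-07-26 to 2011-03-26), pushing the deadline to 2012-09-22.
The emergency suspension of filing deadlines from 2012-01-14 to 2013-02-15 tolled the period for 398 days, extending the deadline to 2013-10-25.
The 2013-09-06 filing precedes the 2013-10-25 deadline; the claim is timely.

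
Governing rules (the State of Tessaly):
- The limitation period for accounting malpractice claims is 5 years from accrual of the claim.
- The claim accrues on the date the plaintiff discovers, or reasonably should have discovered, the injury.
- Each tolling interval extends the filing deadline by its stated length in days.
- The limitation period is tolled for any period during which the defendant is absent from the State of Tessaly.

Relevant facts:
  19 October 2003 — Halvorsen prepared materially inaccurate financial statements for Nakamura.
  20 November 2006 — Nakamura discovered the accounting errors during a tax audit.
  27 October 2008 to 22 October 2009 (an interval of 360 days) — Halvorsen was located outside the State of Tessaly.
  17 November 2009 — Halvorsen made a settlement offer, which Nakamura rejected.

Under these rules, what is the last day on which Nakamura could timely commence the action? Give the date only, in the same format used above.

The claim did not accrue until Nakamura discovered the injury on 20 November 2006; the 19 October 2003 act date does not start the clock under the stated rule.
The untolled deadline — 5 years after 20 November 2006 — is 20 November 2011.
Because the defendant's absence from the jurisdiction ran from 27 October 2008 to 22 October 2009, the deadline is extended by 360 days to 14 November 2012.
None of the other events listed affects the running of the period under the stated rules.

14 November 2012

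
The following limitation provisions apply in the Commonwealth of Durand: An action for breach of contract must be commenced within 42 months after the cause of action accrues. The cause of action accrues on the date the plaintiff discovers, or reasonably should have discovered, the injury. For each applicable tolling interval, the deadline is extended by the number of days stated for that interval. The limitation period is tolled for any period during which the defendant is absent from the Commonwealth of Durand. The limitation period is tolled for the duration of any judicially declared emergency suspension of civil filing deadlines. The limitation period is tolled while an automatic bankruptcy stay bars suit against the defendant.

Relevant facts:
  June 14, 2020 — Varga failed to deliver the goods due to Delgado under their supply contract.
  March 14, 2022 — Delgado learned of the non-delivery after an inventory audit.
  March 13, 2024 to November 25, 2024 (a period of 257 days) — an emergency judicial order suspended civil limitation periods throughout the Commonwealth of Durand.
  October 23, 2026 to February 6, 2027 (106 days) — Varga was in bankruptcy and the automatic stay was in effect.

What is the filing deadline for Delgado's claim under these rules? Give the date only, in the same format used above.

The claim did not accrue until Delgado discovered the injury on March 14, 2022; the June 14, 2020 act date does not start the clock under the stated rule.
The untolled deadline — 42 months after March 14, 2022 — is September 14, 2025.
The period was tolled for 257 days by the emergency suspension of filing deadlines (March 13, 2024 to November 25, 2024), pushing the deadline to May 29, 2026.
By the time the automatic bankruptcy stay began on October 23, 2026, the limitation period had already expired on May 29, 2026; that interval cannot revive it.

May 29, 2026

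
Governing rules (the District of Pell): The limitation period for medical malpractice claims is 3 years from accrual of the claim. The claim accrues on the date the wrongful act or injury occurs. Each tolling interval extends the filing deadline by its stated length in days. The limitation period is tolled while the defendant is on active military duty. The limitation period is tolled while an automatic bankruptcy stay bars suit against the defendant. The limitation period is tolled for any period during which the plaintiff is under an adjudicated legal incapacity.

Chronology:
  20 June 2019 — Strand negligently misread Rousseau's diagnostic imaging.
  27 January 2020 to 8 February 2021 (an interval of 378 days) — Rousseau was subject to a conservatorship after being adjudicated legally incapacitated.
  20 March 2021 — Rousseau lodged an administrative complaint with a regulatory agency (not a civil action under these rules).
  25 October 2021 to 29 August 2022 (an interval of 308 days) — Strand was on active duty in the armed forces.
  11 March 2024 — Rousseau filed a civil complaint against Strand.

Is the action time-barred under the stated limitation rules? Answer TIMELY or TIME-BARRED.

TIMELY

The limitation period began to run on 20 June 2019.
Adding the 3 years base period to 20 June 2019 gives a deadline of 20 June 2022, before any tolling.
The period was tolled for 378 days by the plaintiff's legal incapacity (27 January 2020 to 8 February 2021), pushing the deadline to 3 July 2023.
The period was tolled for 308 days by the defendant's active military service (25 October 2021 to 29 August 2022), pushing the deadline to 6 May 2024.
None of the other events listed affects the running of the period under the stated rules.
The 11 March 2024 filing precedes the 6 May 2024 deadline; the claim is timely.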